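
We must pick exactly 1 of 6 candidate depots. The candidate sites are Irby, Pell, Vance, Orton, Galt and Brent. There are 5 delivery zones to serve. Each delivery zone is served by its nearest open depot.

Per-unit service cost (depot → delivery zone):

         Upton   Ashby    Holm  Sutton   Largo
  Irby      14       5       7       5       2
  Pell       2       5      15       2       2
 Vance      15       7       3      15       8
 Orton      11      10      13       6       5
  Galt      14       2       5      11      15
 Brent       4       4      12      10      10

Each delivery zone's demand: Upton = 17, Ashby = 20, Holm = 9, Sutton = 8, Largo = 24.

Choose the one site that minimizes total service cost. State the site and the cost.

Choose Pell only; total service cost 333.

With exactly 1 open, each delivery zone uses its cheapest among the chosen.
{Pell}: Upton→Pell 2·17=34, Ashby→Pell 5·20=100, Holm→Pell 15·9=135, Sutton→Pell 2·8=16, Largo→Pell 2·24=48. Service cost 333.
{Irby}: service cost 489
{Brent}: service cost 576
Among all 6 size-1 choices, {Pell} is lowest.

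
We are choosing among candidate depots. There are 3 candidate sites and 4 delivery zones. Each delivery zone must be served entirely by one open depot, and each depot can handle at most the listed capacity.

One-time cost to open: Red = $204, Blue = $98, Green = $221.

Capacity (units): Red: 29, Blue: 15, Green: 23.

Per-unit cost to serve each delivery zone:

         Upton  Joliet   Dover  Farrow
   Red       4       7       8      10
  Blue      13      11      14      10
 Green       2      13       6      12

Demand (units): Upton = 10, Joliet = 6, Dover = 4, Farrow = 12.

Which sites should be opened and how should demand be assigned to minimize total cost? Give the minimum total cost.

Minimum total cost: 536

Open {Red, Blue}: Upton→Red 4·10=40, Joliet→Red 7·6=42, Dover→Red 8·4=32, Farrow→Blue 10·12=120.
Loads: Red carries 20/29, Blue carries 12/15. Service 234; fixed 302; total 536.
Next best feasible plan costs 560.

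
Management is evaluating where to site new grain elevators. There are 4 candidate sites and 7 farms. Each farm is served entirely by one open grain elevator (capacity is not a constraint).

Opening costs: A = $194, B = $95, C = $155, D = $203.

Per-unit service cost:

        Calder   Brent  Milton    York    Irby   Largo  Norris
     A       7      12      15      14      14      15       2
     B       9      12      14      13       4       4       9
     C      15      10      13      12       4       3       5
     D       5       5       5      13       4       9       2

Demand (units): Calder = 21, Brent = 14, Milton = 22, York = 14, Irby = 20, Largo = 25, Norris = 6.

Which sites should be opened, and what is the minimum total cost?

Open B and D; minimum total cost 957.

For any fixed open set, each farm goes to its cheapest open site; total = fixed + service.
{B, D}: Calder→D 5·21=105, Brent→D 5·14=70, Milton→D 5·22=110, York→B 13·14=182, Irby→B 4·20=80, Largo→B 4·25=100, Norris→D 2·6=12. Service 659; fixed 298; total 957.
{C, D}: service 620 + fixed 358 = 978
{D}: Calder→D 5·21=105, Brent→D 5·14=70, Milton→D 5·22=110, York→D 13·14=182, Irby→D 4·20=80, Largo→D 9·25=225, Norris→D 2·6=12. Service 784; fixed 203; total 987.
{A, B, C, D}: Calder→D 5·21=105, Brent→D 5·14=70, Milton→D 5·22=110, York→C 12·14=168, Irby→B 4·20=80, Largo→C 3·25=75, Norris→A 2·6=12. Service 620; fixed 647; total 1267.
(All 15 nonempty subsets were checked; B and D is lowest.)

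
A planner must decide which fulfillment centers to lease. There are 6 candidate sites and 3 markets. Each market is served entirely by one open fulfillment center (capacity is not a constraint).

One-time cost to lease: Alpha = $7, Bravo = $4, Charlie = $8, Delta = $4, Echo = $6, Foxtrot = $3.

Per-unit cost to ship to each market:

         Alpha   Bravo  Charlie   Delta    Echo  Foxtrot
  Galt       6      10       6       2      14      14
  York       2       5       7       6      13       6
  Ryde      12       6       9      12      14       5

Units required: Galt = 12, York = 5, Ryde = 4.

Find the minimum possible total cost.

For any fixed open set, each market goes to its cheapest open site; total = fixed + service.
{Alpha, Delta, Foxtrot}: Galt→Delta 2·12=24, York→Alpha 2·5=10, Ryde→Foxtrot 5·4=20. Service 54; fixed 14; total 68.
{Alpha, Bravo, Delta, Foxtrot}: Galt→Delta 2·12=24, York→Alpha 2·5=10, Ryde→Foxtrot 5·4=20. Service 54; fixed 18; total 72.
{Alpha, Bravo, Delta}: service 58 + fixed 15 = 73
{Alpha, Bravo, Charlie, Delta, Echo, Foxtrot}: service 54 + fixed 32 = 86
No other subset beats 68.

Minimum total cost: 68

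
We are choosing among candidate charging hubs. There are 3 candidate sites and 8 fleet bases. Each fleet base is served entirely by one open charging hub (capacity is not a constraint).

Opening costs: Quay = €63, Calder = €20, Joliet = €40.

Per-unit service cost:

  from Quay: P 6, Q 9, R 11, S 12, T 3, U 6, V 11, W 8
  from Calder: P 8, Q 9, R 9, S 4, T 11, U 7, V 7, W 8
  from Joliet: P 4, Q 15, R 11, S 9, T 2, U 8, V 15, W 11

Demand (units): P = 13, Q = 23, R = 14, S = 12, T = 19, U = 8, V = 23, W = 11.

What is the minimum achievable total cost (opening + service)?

Minimum total cost: 836

For any fixed open set, each fleet base goes to its cheapest open site; total = fixed + service.
{Calder, Joliet}: P→Joliet 4·13=52, Q→Calder 9·23=207, R→Calder 9·14=126, S→Calder 4·12=48, T→Joliet 2·19=38, U→Calder 7·8=56, V→Calder 7·23=161, W→Calder 8·11=88. Service 776; fixed 60; total 836.
{Quay, Calder, Joliet}: service 768 + fixed 123 = 891
{Quay, Calder}: service 813 + fixed 83 = 896
{Calder}: service 999 + fixed 20 = 1019
No other subset beats 836.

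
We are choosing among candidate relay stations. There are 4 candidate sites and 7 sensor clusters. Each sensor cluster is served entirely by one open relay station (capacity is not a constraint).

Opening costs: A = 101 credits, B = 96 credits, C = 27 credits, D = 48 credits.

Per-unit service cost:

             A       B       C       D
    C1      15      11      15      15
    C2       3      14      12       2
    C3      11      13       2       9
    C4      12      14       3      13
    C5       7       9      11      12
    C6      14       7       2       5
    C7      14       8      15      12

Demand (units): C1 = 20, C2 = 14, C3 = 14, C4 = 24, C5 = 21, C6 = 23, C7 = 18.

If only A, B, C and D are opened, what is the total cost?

Total cost: 957

Each sensor cluster is assigned to its cheapest site among the open ones.
{A, B, C, D}: C1→B 11·20=220, C2→D 2·14=28, C3→C 2·14=28, C4→C 3·24=72, C5→A 7·21=147, C6→C 2·23=46, C7→B 8·18=144. Service 685; fixed 272; total 957.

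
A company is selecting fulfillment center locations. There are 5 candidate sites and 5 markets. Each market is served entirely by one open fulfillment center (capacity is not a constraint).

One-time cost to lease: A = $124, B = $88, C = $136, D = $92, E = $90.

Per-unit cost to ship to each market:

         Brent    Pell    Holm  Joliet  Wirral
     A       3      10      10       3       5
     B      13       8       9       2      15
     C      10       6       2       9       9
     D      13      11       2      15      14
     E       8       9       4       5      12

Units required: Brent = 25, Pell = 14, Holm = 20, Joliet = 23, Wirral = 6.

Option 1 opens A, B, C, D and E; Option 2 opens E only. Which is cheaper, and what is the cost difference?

Option 1: {A, B, C, D, E}: Brent→A 3·25=75, Pell→C 6·14=84, Holm→C 2·20=40, Joliet→B 2·23=46, Wirral→A 5·6=30. Service 275; fixed 530; total 805.
Option 2: {E}: Brent→E 8·25=200, Pell→E 9·14=126, Holm→E 4·20=80, Joliet→E 5·23=115, Wirral→E 12·6=72. Service 593; fixed 90; total 683.
Difference: |805 − 683| = 122.

Option 2 is cheaper by 122.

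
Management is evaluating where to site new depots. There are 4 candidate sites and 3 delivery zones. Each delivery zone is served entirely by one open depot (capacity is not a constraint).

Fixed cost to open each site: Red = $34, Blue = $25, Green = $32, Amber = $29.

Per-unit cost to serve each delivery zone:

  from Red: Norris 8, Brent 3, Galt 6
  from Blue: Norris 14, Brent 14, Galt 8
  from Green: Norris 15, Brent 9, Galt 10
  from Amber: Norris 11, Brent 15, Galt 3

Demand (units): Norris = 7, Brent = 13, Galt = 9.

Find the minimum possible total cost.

Minimum total cost: 183

For any fixed open set, each delivery zone goes to its cheapest open site; total = fixed + service.
{Red}: Norris→Red 8·7=56, Brent→Red 3·13=39, Galt→Red 6·9=54. Service 149; fixed 34; total 183.
{Red, Amber}: service 122 + fixed 63 = 185
{Red, Blue}: Norris→Red 8·7=56, Brent→Red 3·13=39, Galt→Red 6·9=54. Service 149; fixed 59; total 208.
{Red, Blue, Green, Amber}: Norris→Red 8·7=56, Brent→Red 3·13=39, Galt→Amber 3·9=27. Service 122; fixed 120; total 242.
No other subset beats 183.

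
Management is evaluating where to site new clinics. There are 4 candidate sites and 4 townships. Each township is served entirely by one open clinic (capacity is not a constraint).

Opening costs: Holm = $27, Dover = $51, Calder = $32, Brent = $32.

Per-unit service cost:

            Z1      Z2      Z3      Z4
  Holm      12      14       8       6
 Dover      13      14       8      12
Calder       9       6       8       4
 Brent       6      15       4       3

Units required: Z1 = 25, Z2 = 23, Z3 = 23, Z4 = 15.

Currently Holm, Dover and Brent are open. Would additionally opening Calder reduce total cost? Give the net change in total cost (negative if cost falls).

Current service cost with {Holm, Dover, Brent}: 609.
Adding Calder: each township re-picks its cheapest; new service cost 425, saving 184.
Extra fixed cost: 32. Net change = 32 − 184 = -152.
(Totals: 719 → 567.)

Yes — net change −152 (cost falls by 152).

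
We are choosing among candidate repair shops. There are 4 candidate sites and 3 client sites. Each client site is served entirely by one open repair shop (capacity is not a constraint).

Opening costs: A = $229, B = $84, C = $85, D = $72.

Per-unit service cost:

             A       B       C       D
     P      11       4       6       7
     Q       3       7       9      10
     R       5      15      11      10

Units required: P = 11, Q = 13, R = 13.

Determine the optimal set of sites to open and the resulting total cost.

Open D only; minimum total cost 409.

For any fixed open set, each client site goes to its cheapest open site; total = fixed + service.
{D}: P→D 7·11=77, Q→D 10·13=130, R→D 10·13=130. Service 337; fixed 72; total 409.
{C}: P→C 6·11=66, Q→C 9·13=117, R→C 11·13=143. Service 326; fixed 85; total 411.
{B}: P→B 4·11=44, Q→B 7·13=91, R→B 15·13=195. Service 330; fixed 84; total 414.
{A, B, C, D}: P→B 4·11=44, Q→A 3·13=39, R→A 5·13=65. Service 148; fixed 470; total 618.
No other subset beats 409.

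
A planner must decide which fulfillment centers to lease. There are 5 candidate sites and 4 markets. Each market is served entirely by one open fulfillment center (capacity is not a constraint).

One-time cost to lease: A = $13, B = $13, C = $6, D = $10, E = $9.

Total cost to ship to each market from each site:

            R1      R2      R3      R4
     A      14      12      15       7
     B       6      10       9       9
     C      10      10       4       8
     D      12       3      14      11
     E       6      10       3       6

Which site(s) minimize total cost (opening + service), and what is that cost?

Open E only; minimum total cost 34.

For any fixed open set, each market goes to its cheapest open site; total = fixed + service.
{E}: R1→E 6, R2→E 10, R3→E 3, R4→E 6. Service 25; fixed 9; total 34.
{D, E}: service 18 + fixed 19 = 37
{C}: R1→C 10, R2→C 10, R3→C 4, R4→C 8. Service 32; fixed 6; total 38.
{A, B, C, D, E}: service 18 + fixed 51 = 69
No other subset beats 34.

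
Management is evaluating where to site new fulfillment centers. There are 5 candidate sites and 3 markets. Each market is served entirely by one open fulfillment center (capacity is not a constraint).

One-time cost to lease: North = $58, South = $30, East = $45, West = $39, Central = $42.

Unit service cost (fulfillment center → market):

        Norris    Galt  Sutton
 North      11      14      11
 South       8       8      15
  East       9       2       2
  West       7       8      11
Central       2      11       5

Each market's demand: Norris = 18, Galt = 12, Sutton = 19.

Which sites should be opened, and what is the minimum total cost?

For any fixed open set, each market goes to its cheapest open site; total = fixed + service.
{East, Central}: Norris→Central 2·18=36, Galt→East 2·12=24, Sutton→East 2·19=38. Service 98; fixed 87; total 185.
{South, East, Central}: service 98 + fixed 117 = 215
{East, West, Central}: service 98 + fixed 126 = 224
{North, South, East, West, Central}: Norris→Central 2·18=36, Galt→East 2·12=24, Sutton→East 2·19=38. Service 98; fixed 214; total 312.
No other subset beats 185.

Open East and Central; minimum total cost 185.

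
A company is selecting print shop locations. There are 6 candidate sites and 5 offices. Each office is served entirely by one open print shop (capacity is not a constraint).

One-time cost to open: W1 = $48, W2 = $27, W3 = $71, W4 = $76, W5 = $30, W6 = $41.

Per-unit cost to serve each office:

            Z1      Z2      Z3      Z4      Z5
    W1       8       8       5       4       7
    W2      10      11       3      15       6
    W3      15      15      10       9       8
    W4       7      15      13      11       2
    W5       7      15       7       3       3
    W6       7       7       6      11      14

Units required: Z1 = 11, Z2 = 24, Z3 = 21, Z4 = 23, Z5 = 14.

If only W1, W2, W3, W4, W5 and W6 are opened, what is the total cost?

Each office is assigned to its cheapest site among the open ones.
{W1, W2, W3, W4, W5, W6}: Z1→W4 7·11=77, Z2→W6 7·24=168, Z3→W2 3·21=63, Z4→W5 3·23=69, Z5→W4 2·14=28. Service 405; fixed 293; total 698.

Total cost: 698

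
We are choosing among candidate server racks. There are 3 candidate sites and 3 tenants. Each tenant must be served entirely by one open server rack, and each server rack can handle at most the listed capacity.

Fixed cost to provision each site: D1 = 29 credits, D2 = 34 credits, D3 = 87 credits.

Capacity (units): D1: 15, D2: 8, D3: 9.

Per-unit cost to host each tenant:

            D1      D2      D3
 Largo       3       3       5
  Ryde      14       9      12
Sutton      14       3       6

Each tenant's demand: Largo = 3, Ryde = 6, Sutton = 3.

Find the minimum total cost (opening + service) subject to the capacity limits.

Open {D1}: Largo→D1 3·3=9, Ryde→D1 14·6=84, Sutton→D1 14·3=42.
Loads: D1 carries 12/15. Service 135; fixed 29; total 164.
Next best feasible plan costs 165.

Minimum total cost: 164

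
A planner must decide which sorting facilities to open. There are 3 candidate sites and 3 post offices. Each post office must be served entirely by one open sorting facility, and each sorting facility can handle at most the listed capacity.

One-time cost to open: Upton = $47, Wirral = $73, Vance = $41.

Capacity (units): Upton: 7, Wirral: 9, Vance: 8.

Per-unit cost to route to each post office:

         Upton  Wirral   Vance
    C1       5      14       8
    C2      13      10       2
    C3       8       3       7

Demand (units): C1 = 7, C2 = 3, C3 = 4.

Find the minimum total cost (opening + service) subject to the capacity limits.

Open {Upton, Vance}: C1→Upton 5·7=35, C2→Vance 2·3=6, C3→Vance 7·4=28.
Loads: Upton carries 7/7, Vance carries 7/8. Service 69; fixed 88; total 157.
Next best feasible plan costs 197.

Minimum total cost: 157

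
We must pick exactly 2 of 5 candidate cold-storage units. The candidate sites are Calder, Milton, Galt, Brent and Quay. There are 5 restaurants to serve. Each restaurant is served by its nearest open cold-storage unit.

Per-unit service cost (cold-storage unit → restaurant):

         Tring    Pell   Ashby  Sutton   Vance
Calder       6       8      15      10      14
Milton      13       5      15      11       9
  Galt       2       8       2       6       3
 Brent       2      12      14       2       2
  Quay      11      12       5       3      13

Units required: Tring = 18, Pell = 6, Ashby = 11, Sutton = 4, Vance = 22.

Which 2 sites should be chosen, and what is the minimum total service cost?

With exactly 2 open, each restaurant uses its cheapest among the chosen.
{Galt, Brent}: Tring→Galt 2·18=36, Pell→Galt 8·6=48, Ashby→Galt 2·11=22, Sutton→Brent 2·4=8, Vance→Brent 2·22=44. Service cost 158.
{Milton, Galt}: service cost 178
{Galt, Quay}: service cost 184
Among all 10 size-2 choices, {Galt, Brent} is lowest.

Choose Galt and Brent; total service cost 158.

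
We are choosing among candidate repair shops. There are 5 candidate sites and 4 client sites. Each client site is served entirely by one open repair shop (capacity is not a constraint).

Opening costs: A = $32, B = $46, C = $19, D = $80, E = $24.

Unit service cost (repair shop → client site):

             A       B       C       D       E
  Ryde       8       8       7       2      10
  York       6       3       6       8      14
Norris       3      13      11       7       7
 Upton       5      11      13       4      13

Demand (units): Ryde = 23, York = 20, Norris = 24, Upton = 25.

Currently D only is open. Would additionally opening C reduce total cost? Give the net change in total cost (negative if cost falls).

Current service cost with {D}: 474.
Adding C: each client site re-picks its cheapest; new service cost 434, saving 40.
Extra fixed cost: 19. Net change = 19 − 40 = -21.
(Totals: 554 → 533.)

Yes — net change −21 (cost falls by 21).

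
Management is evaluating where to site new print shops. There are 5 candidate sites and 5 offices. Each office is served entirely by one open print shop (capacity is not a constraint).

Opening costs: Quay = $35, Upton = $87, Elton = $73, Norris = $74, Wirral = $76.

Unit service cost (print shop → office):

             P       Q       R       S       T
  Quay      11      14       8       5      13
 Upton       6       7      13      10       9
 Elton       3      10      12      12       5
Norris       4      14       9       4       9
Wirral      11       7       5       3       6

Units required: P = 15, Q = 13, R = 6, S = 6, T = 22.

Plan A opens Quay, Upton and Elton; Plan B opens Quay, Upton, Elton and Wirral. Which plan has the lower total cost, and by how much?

Plan A: {Quay, Upton, Elton}: P→Elton 3·15=45, Q→Upton 7·13=91, R→Quay 8·6=48, S→Quay 5·6=30, T→Elton 5·22=110. Service 324; fixed 195; total 519.
Plan B: {Quay, Upton, Elton, Wirral}: P→Elton 3·15=45, Q→Upton 7·13=91, R→Wirral 5·6=30, S→Wirral 3·6=18, T→Elton 5·22=110. Service 294; fixed 271; total 565.
Difference: |519 − 565| = 46.

Plan A is cheaper by 46.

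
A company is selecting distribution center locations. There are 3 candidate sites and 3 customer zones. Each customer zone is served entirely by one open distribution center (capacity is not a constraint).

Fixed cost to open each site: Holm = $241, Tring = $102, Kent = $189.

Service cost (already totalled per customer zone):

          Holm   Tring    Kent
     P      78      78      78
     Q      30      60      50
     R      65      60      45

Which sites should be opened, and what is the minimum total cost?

For any fixed open set, each customer zone goes to its cheapest open site; total = fixed + service.
{Tring}: P→Tring 78, Q→Tring 60, R→Tring 60. Service 198; fixed 102; total 300.
{Kent}: P→Kent 78, Q→Kent 50, R→Kent 45. Service 173; fixed 189; total 362.
{Holm}: P→Holm 78, Q→Holm 30, R→Holm 65. Service 173; fixed 241; total 414.
{Holm, Tring, Kent}: P→Holm 78, Q→Holm 30, R→Kent 45. Service 153; fixed 532; total 685.
No other subset beats 300.

Open Tring only; minimum total cost 300.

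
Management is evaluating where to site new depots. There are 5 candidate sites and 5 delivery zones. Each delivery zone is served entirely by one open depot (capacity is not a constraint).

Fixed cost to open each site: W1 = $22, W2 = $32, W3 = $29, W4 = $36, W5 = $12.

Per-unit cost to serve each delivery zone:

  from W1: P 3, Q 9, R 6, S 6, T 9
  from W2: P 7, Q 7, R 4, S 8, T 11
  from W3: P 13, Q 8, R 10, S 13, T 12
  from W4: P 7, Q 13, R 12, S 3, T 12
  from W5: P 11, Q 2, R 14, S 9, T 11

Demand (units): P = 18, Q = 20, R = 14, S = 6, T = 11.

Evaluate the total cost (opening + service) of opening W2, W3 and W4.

Total cost: 558

Each delivery zone is assigned to its cheapest site among the open ones.
{W2, W3, W4}: P→W2 7·18=126, Q→W2 7·20=140, R→W2 4·14=56, S→W4 3·6=18, T→W2 11·11=121. Service 461; fixed 97; total 558.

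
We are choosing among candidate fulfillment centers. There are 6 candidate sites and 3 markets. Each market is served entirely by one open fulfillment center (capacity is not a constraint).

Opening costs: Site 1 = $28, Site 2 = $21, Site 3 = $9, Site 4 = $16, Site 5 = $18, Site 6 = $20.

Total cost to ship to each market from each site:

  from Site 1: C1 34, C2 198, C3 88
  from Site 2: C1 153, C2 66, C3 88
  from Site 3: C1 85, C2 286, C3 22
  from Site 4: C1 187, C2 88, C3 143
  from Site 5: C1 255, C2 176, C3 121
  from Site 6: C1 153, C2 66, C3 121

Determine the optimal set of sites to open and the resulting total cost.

Open Site 1, Site 3 and Site 6; minimum total cost 179.

For any fixed open set, each market goes to its cheapest open site; total = fixed + service.
{Site 1, Site 3, Site 6}: C1→Site 1 34, C2→Site 6 66, C3→Site 3 22. Service 122; fixed 57; total 179.
{Site 1, Site 2, Site 3}: service 122 + fixed 58 = 180
{Site 1, Site 3, Site 4, Site 6}: C1→Site 1 34, C2→Site 6 66, C3→Site 3 22. Service 122; fixed 73; total 195.
{Site 1, Site 2, Site 3, Site 4, Site 5, Site 6}: service 122 + fixed 112 = 234
No other subset beats 179.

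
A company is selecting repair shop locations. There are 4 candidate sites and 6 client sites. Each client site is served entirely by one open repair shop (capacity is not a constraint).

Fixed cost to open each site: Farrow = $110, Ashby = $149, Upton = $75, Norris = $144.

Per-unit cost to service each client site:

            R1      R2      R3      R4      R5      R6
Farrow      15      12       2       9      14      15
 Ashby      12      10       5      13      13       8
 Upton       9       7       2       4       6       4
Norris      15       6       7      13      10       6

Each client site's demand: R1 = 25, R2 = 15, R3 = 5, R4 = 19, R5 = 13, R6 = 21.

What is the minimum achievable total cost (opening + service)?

Minimum total cost: 653

For any fixed open set, each client site goes to its cheapest open site; total = fixed + service.
{Upton}: R1→Upton 9·25=225, R2→Upton 7·15=105, R3→Upton 2·5=10, R4→Upton 4·19=76, R5→Upton 6·13=78, R6→Upton 4·21=84. Service 578; fixed 75; total 653.
{Farrow, Upton}: service 578 + fixed 185 = 763
{Upton, Norris}: service 563 + fixed 219 = 782
{Farrow, Ashby, Upton, Norris}: service 563 + fixed 478 = 1041
No other subset beats 653.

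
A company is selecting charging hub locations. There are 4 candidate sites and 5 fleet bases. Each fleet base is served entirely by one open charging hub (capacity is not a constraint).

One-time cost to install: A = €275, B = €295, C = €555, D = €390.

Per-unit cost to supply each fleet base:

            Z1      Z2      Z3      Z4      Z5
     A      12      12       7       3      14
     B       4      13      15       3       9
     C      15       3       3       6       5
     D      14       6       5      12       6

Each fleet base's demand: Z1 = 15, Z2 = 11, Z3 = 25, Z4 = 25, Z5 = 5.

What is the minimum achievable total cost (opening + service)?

For any fixed open set, each fleet base goes to its cheapest open site; total = fixed + service.
{A}: Z1→A 12·15=180, Z2→A 12·11=132, Z3→A 7·25=175, Z4→A 3·25=75, Z5→A 14·5=70. Service 632; fixed 275; total 907.
{B}: service 698 + fixed 295 = 993
{B, D}: Z1→B 4·15=60, Z2→D 6·11=66, Z3→D 5·25=125, Z4→B 3·25=75, Z5→D 6·5=30. Service 356; fixed 685; total 1041.
{A, B, C, D}: service 268 + fixed 1515 = 1783
(All 15 nonempty subsets were checked; A only is lowest.)

Minimum total cost: 907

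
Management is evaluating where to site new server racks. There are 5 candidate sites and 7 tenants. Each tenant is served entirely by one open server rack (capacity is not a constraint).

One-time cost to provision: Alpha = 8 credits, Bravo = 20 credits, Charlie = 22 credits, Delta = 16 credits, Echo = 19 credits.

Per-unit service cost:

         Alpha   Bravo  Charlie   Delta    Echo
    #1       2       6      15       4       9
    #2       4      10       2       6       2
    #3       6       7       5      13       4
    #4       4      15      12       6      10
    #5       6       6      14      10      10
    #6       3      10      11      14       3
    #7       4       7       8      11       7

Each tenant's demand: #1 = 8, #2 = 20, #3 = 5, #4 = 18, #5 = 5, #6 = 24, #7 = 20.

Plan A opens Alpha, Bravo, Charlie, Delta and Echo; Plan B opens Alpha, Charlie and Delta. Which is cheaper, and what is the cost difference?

Plan B is cheaper by 34.

Plan A: {Alpha, Bravo, Charlie, Delta, Echo}: #1→Alpha 2·8=16, #2→Charlie 2·20=40, #3→Echo 4·5=20, #4→Alpha 4·18=72, #5→Alpha 6·5=30, #6→Alpha 3·24=72, #7→Alpha 4·20=80. Service 330; fixed 85; total 415.
Plan B: {Alpha, Charlie, Delta}: #1→Alpha 2·8=16, #2→Charlie 2·20=40, #3→Charlie 5·5=25, #4→Alpha 4·18=72, #5→Alpha 6·5=30, #6→Alpha 3·24=72, #7→Alpha 4·20=80. Service 335; fixed 46; total 381.
Difference: |415 − 381| = 34.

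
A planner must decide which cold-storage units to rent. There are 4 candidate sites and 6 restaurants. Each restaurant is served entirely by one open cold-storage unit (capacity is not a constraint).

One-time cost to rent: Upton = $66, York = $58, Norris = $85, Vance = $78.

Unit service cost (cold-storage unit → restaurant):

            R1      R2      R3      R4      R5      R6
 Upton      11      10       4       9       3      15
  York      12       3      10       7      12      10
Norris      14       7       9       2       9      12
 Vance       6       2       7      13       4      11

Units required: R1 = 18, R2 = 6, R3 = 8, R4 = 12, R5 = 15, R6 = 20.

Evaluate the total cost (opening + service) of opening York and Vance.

Each restaurant is assigned to its cheapest site among the open ones.
{York, Vance}: R1→Vance 6·18=108, R2→Vance 2·6=12, R3→Vance 7·8=56, R4→York 7·12=84, R5→Vance 4·15=60, R6→York 10·20=200. Service 520; fixed 136; total 656.

Total cost: 656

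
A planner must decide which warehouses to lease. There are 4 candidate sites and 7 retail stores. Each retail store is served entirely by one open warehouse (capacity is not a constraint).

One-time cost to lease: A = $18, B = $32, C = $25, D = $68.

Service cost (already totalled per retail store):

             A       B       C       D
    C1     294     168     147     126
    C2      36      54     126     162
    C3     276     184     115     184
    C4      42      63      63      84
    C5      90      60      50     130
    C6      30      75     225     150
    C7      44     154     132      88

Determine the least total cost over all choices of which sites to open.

For any fixed open set, each retail store goes to its cheapest open site; total = fixed + service.
{A, C}: C1→C 147, C2→A 36, C3→C 115, C4→A 42, C5→C 50, C6→A 30, C7→A 44. Service 464; fixed 43; total 507.
{A, B, C}: C1→C 147, C2→A 36, C3→C 115, C4→A 42, C5→C 50, C6→A 30, C7→A 44. Service 464; fixed 75; total 539.
{A, C, D}: service 443 + fixed 111 = 554
{A, B, C, D}: service 443 + fixed 143 = 586
(All 15 nonempty subsets were checked; A and C is lowest.)

Minimum total cost: 507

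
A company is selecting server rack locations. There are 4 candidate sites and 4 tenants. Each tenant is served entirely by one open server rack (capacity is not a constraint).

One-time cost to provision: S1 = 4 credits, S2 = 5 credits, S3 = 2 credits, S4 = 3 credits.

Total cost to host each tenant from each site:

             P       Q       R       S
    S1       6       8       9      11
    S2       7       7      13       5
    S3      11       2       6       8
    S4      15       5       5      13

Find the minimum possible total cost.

For any fixed open set, each tenant goes to its cheapest open site; total = fixed + service.
{S2, S3}: P→S2 7, Q→S3 2, R→S3 6, S→S2 5. Service 20; fixed 7; total 27.
{S1, S3}: P→S1 6, Q→S3 2, R→S3 6, S→S3 8. Service 22; fixed 6; total 28.
{S2, S3, S4}: service 19 + fixed 10 = 29
{S1, S2, S3, S4}: P→S1 6, Q→S3 2, R→S4 5, S→S2 5. Service 18; fixed 14; total 32.
(All 15 nonempty subsets were checked; S2 and S3 is lowest.)

Minimum total cost: 27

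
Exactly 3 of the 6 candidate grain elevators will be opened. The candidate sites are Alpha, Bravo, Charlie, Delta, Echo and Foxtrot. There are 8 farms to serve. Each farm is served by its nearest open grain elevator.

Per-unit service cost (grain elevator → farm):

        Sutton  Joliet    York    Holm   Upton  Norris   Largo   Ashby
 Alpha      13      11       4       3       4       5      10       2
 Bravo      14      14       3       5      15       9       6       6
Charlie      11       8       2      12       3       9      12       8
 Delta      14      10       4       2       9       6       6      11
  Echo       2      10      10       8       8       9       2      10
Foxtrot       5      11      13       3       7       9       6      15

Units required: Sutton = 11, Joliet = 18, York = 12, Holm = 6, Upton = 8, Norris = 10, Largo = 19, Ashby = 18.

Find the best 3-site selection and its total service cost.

With exactly 3 open, each farm uses its cheapest among the chosen.
{Alpha, Charlie, Echo}: Sutton→Echo 2·11=22, Joliet→Charlie 8·18=144, York→Charlie 2·12=24, Holm→Alpha 3·6=18, Upton→Charlie 3·8=24, Norris→Alpha 5·10=50, Largo→Echo 2·19=38, Ashby→Alpha 2·18=36. Service cost 356.
{Alpha, Bravo, Echo}: service cost 412
{Alpha, Delta, Echo}: service cost 418
Among all 20 size-3 choices, {Alpha, Charlie, Echo} is lowest.

Choose Alpha, Charlie and Echo; total service cost 356.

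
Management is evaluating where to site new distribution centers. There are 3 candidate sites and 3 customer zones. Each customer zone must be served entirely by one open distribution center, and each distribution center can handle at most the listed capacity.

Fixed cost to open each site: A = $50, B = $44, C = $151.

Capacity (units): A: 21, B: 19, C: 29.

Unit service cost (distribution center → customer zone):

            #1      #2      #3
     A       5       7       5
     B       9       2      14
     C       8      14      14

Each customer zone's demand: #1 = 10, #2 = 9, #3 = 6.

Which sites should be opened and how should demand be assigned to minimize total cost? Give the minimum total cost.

Open {A, B}: #1→A 5·10=50, #2→B 2·9=18, #3→A 5·6=30.
Loads: A carries 16/21, B carries 9/19. Service 98; fixed 94; total 192.
Next best feasible plan costs 232.

Minimum total cost: 192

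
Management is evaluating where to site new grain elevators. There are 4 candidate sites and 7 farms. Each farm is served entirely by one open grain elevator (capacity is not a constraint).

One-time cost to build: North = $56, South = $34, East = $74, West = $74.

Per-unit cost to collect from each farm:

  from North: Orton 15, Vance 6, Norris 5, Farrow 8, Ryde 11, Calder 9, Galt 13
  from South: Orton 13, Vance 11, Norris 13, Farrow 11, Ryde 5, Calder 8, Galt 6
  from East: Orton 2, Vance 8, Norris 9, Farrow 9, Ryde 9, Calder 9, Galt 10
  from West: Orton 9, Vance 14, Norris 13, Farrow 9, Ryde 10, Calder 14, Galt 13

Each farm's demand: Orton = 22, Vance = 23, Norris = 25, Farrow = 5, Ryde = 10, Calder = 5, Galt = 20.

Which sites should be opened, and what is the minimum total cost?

Open North, South and East; minimum total cost 721.

For any fixed open set, each farm goes to its cheapest open site; total = fixed + service.
{North, South, East}: Orton→East 2·22=44, Vance→North 6·23=138, Norris→North 5·25=125, Farrow→North 8·5=40, Ryde→South 5·10=50, Calder→South 8·5=40, Galt→South 6·20=120. Service 557; fixed 164; total 721.
{North, South, East, West}: service 557 + fixed 238 = 795
{North, East}: Orton→East 2·22=44, Vance→North 6·23=138, Norris→North 5·25=125, Farrow→North 8·5=40, Ryde→East 9·10=90, Calder→North 9·5=45, Galt→East 10·20=200. Service 682; fixed 130; total 812.
{South}: Orton→South 13·22=286, Vance→South 11·23=253, Norris→South 13·25=325, Farrow→South 11·5=55, Ryde→South 5·10=50, Calder→South 8·5=40, Galt→South 6·20=120. Service 1129; fixed 34; total 1163.
(All 15 nonempty subsets were checked; North, South and East is lowest.)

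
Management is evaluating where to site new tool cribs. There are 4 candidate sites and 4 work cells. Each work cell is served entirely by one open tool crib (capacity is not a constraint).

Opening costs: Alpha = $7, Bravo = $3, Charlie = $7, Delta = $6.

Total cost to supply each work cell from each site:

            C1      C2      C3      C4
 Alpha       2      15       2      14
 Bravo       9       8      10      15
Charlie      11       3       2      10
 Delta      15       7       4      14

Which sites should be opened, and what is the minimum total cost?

Open Alpha and Charlie; minimum total cost 31.

For any fixed open set, each work cell goes to its cheapest open site; total = fixed + service.
{Alpha, Charlie}: C1→Alpha 2, C2→Charlie 3, C3→Alpha 2, C4→Charlie 10. Service 17; fixed 14; total 31.
{Charlie}: service 26 + fixed 7 = 33
{Alpha, Bravo, Charlie}: C1→Alpha 2, C2→Charlie 3, C3→Alpha 2, C4→Charlie 10. Service 17; fixed 17; total 34.
{Alpha, Bravo, Charlie, Delta}: service 17 + fixed 23 = 40
No other subset beats 31.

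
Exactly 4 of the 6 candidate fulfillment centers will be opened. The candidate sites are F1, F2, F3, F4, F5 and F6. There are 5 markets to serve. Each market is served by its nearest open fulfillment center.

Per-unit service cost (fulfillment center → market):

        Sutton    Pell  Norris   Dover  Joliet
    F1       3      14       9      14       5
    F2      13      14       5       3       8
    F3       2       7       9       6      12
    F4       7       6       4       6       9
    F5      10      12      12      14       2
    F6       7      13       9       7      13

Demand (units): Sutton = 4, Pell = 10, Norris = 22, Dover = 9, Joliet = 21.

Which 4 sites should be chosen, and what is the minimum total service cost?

With exactly 4 open, each market uses its cheapest among the chosen.
{F2, F3, F4, F5}: Sutton→F3 2·4=8, Pell→F4 6·10=60, Norris→F4 4·22=88, Dover→F2 3·9=27, Joliet→F5 2·21=42. Service cost 225.
{F1, F2, F4, F5}: service cost 229
{F2, F4, F5, F6}: service cost 245
Among all 15 size-4 choices, {F2, F3, F4, F5} is lowest.

Choose F2, F3, F4 and F5; total service cost 225.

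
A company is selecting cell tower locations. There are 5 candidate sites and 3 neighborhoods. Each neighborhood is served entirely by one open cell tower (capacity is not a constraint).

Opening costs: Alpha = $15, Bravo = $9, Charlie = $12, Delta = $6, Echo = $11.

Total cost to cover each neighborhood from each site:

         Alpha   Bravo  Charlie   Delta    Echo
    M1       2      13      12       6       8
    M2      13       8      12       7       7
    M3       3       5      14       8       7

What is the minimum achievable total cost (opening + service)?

Minimum total cost: 27

For any fixed open set, each neighborhood goes to its cheapest open site; total = fixed + service.
{Delta}: M1→Delta 6, M2→Delta 7, M3→Delta 8. Service 21; fixed 6; total 27.
{Alpha}: M1→Alpha 2, M2→Alpha 13, M3→Alpha 3. Service 18; fixed 15; total 33.
{Alpha, Delta}: service 12 + fixed 21 = 33
{Alpha, Bravo, Charlie, Delta, Echo}: M1→Alpha 2, M2→Delta 7, M3→Alpha 3. Service 12; fixed 53; total 65.
No other subset beats 27.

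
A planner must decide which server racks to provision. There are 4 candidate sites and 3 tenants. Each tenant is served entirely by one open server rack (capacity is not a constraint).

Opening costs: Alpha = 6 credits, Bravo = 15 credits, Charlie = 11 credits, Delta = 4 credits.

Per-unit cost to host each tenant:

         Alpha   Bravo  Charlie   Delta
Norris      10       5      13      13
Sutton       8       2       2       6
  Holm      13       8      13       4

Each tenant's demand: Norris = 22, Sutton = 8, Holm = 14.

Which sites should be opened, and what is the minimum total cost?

Open Bravo and Delta; minimum total cost 201.

For any fixed open set, each tenant goes to its cheapest open site; total = fixed + service.
{Bravo, Delta}: Norris→Bravo 5·22=110, Sutton→Bravo 2·8=16, Holm→Delta 4·14=56. Service 182; fixed 19; total 201.
{Alpha, Bravo, Delta}: service 182 + fixed 25 = 207
{Bravo, Charlie, Delta}: service 182 + fixed 30 = 212
{Alpha, Bravo, Charlie, Delta}: service 182 + fixed 36 = 218
No other subset beats 201.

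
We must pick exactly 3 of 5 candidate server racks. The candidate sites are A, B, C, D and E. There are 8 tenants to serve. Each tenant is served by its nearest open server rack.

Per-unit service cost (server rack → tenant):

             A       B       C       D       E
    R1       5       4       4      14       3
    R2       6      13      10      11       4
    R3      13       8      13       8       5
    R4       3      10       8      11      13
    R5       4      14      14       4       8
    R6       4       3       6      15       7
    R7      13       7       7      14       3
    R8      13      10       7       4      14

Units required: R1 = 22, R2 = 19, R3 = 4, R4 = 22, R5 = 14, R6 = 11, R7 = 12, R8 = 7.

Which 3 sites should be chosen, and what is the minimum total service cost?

With exactly 3 open, each tenant uses its cheapest among the chosen.
{A, D, E}: R1→E 3·22=66, R2→E 4·19=76, R3→E 5·4=20, R4→A 3·22=66, R5→A 4·14=56, R6→A 4·11=44, R7→E 3·12=36, R8→D 4·7=28. Service cost 392.
{A, C, E}: service cost 413
{A, B, E}: service cost 423
Among all 10 size-3 choices, {A, D, E} is lowest.

Choose A, D and E; total service cost 392.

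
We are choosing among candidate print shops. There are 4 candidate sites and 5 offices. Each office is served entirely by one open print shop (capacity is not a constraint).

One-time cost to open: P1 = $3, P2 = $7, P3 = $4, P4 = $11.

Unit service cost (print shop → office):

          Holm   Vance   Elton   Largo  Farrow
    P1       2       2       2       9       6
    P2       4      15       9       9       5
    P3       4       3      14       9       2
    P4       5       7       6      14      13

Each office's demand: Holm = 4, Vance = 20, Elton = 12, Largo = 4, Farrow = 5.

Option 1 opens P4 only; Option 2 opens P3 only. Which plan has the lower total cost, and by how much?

Option 2 is cheaper by 70.

Option 1: {P4}: Holm→P4 5·4=20, Vance→P4 7·20=140, Elton→P4 6·12=72, Largo→P4 14·4=56, Farrow→P4 13·5=65. Service 353; fixed 11; total 364.
Option 2: {P3}: Holm→P3 4·4=16, Vance→P3 3·20=60, Elton→P3 14·12=168, Largo→P3 9·4=36, Farrow→P3 2·5=10. Service 290; fixed 4; total 294.
Difference: |364 − 294| = 70.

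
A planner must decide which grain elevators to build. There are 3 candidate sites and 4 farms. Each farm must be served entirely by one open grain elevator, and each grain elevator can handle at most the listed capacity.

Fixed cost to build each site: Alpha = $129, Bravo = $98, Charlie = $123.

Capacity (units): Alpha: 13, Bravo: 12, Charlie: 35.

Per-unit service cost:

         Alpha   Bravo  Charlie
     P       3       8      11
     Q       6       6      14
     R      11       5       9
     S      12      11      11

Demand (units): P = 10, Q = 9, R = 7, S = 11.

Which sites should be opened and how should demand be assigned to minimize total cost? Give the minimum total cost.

Minimum total cost: 569

Open {Bravo, Charlie}: P→Charlie 11·10=110, Q→Bravo 6·9=54, R→Charlie 9·7=63, S→Charlie 11·11=121.
Loads: Bravo carries 9/12, Charlie carries 28/35. Service 348; fixed 221; total 569.
Next best feasible plan costs 592.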